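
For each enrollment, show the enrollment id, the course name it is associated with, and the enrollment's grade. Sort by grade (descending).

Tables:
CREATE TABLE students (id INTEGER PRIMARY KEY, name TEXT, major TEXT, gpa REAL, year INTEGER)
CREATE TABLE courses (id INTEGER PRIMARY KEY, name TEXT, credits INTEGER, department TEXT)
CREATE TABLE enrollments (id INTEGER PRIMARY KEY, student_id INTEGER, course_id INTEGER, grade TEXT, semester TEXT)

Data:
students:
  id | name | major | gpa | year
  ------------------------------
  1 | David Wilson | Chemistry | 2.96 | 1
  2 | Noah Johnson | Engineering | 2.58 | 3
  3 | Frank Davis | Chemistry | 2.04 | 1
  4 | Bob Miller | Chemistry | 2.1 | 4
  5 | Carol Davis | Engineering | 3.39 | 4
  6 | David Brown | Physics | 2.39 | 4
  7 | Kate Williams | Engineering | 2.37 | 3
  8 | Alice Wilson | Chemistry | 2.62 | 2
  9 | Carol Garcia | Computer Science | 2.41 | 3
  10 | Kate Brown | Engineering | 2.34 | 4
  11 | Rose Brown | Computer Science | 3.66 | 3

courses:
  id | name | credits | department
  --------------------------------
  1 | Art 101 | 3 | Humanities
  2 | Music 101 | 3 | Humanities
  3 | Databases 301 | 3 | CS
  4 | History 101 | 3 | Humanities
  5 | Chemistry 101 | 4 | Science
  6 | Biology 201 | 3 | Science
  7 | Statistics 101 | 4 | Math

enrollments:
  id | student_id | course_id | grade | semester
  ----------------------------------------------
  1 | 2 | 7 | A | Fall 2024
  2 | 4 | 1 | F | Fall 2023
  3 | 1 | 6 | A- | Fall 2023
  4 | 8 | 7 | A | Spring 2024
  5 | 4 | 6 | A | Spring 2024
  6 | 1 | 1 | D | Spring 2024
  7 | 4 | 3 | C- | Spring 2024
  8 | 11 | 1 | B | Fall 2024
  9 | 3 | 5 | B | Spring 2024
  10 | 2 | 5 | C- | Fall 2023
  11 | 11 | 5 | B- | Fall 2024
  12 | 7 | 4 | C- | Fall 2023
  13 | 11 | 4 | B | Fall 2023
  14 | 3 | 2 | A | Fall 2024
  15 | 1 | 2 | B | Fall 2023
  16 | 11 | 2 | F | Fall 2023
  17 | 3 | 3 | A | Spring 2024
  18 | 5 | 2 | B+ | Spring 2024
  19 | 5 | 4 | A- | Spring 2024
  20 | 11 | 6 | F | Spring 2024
SELECT c.id, p.name AS course, c.grade FROM enrollments c JOIN courses p ON c.course_id = p.id ORDER BY c.grade DESC

Execution result:
id | course | grade
2 | Art 101 | F
16 | Music 101 | F
20 | Biology 201 | F
6 | Art 101 | D
7 | Databases 301 | C-
10 | Chemistry 101 | C-
12 | History 101 | C-
11 | Chemistry 101 | B-
18 | Music 101 | B+
8 | Art 101 | B
9 | Chemistry 101 | B
13 | History 101 | B
15 | Music 101 | B
3 | Biology 201 | A-
19 | History 101 | A-
1 | Statistics 101 | A
4 | Statistics 101 | A
5 | Biology 201 | A
14 | Music 101 | A
17 | Databases 301 | A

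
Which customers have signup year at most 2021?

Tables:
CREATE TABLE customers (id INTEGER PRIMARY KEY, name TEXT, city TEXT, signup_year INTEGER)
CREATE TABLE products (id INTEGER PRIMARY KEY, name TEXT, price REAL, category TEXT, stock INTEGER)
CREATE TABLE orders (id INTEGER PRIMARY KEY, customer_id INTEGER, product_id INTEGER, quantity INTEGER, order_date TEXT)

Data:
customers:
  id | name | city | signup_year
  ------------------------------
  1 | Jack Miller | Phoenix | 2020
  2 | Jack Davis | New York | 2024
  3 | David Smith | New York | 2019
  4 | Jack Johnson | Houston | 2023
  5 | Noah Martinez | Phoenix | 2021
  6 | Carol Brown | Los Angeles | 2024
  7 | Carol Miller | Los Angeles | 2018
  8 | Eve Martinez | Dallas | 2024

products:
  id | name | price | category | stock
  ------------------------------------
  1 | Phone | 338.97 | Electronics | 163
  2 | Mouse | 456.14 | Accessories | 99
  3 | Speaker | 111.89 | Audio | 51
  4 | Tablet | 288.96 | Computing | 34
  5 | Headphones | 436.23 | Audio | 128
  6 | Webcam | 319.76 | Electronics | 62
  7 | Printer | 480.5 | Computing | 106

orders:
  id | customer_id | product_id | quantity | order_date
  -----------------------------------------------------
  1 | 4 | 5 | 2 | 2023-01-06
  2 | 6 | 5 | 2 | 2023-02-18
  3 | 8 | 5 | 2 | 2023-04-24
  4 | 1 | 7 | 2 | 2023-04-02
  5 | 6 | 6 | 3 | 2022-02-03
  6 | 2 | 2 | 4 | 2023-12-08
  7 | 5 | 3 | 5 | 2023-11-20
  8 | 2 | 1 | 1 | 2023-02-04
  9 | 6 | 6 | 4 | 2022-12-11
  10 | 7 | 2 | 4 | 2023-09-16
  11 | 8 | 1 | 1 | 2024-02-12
SELECT name, signup_year FROM customers WHERE signup_year <= 2021

Execution result:
name | signup_year
Jack Miller | 2020
David Smith | 2019
Noah Martinez | 2021
Carol Miller | 2018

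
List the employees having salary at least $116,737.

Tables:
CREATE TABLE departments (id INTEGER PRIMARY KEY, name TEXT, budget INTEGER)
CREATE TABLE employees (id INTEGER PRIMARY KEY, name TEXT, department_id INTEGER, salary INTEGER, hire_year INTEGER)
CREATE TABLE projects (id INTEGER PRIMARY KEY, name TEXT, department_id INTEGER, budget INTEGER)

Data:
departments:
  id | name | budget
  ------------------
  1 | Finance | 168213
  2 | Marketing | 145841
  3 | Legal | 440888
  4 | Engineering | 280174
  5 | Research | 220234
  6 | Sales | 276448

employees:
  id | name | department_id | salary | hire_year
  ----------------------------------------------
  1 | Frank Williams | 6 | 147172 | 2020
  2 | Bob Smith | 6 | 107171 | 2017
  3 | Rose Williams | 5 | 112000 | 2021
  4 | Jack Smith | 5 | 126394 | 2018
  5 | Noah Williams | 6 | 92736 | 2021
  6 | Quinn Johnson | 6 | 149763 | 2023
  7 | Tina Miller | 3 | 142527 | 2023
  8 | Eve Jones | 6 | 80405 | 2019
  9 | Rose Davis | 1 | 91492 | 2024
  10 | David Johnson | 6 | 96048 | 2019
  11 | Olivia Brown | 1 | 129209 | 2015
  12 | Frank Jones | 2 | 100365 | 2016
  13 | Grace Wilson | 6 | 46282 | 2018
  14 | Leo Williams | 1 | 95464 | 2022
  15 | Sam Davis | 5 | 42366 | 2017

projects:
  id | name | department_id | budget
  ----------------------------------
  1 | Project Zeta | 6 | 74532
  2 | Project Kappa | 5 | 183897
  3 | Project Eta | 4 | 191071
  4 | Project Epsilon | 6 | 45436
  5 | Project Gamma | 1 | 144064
SELECT name, salary FROM employees WHERE salary >= 116737

Execution result:
name | salary
Frank Williams | 147172
Jack Smith | 126394
Quinn Johnson | 149763
Tina Miller | 142527
Olivia Brown | 129209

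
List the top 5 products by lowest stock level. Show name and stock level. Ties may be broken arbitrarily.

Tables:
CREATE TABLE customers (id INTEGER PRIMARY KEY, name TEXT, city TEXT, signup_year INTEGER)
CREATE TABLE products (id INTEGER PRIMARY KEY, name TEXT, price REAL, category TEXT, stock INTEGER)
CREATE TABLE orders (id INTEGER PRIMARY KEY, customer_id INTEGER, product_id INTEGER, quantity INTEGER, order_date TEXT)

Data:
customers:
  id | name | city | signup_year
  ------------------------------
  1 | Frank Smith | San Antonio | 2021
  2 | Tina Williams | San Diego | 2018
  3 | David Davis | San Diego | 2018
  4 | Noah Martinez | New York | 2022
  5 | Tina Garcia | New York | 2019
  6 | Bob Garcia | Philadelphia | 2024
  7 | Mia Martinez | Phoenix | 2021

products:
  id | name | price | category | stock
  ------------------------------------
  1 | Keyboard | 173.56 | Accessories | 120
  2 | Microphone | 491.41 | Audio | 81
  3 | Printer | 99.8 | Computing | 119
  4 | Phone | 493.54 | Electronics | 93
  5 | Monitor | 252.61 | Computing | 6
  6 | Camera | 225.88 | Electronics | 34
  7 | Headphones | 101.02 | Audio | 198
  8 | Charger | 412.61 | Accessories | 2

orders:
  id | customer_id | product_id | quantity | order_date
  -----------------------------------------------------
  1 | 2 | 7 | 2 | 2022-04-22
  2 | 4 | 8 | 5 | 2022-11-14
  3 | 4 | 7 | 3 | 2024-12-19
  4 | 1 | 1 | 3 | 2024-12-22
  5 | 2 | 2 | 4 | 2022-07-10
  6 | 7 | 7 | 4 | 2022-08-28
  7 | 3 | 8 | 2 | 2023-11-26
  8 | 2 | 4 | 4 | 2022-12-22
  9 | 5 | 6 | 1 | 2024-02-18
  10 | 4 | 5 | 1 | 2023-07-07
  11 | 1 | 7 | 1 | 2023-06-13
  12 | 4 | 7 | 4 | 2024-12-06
SELECT name, stock FROM products ORDER BY stock ASC LIMIT 5

Execution result:
name | stock
Charger | 2
Monitor | 6
Camera | 34
Microphone | 81
Phone | 93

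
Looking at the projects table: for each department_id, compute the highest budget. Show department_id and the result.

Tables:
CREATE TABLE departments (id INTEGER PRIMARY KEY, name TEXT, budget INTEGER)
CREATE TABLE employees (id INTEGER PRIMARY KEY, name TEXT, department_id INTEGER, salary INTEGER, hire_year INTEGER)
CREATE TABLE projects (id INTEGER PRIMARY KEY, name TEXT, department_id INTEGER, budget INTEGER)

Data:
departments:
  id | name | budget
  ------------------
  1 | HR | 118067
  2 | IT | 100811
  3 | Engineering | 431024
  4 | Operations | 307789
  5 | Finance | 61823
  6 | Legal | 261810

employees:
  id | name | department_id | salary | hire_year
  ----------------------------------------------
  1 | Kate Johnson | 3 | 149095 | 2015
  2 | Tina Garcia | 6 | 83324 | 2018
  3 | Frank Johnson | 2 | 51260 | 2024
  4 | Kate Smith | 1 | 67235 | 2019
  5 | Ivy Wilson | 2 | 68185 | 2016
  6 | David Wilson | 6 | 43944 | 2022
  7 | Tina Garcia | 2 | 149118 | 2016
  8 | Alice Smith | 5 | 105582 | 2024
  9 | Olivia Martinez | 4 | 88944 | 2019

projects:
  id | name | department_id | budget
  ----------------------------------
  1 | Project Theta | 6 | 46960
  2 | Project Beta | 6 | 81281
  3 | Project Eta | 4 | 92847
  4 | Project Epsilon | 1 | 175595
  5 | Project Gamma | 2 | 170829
SELECT department_id, MAX(budget) AS max_budget FROM projects GROUP BY department_id

Execution result:
department_id | max_budget
1 | 175595
2 | 170829
4 | 92847
6 | 81281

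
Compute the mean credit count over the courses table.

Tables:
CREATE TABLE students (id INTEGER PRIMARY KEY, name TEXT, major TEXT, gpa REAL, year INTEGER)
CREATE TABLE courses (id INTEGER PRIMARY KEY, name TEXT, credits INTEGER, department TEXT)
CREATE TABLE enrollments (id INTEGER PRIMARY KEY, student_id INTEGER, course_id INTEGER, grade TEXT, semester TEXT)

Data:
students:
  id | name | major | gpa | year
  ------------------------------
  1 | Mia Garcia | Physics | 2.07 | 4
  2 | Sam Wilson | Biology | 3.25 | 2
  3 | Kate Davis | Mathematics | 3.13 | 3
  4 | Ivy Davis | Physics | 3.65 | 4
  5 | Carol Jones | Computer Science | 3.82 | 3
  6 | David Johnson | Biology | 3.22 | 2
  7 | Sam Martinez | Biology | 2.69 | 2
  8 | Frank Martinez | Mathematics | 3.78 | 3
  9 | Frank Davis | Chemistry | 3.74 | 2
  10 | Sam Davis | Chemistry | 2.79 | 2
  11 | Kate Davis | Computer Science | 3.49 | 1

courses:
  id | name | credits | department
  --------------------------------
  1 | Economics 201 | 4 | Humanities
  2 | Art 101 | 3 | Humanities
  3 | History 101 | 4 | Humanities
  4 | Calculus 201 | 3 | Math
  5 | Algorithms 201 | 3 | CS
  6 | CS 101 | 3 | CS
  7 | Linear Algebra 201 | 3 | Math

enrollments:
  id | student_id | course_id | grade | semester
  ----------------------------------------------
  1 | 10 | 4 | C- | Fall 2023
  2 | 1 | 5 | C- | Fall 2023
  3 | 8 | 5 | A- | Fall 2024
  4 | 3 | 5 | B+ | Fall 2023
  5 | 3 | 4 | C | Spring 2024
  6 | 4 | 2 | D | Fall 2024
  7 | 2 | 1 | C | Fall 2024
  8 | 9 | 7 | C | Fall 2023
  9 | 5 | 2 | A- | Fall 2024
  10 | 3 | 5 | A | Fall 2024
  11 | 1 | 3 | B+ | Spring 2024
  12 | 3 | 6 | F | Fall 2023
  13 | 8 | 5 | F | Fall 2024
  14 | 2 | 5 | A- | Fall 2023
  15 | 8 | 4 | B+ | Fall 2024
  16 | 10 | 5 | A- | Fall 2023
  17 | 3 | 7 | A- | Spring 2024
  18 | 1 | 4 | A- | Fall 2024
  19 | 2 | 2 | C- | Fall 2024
SELECT AVG(credits) FROM courses

Execution result:
3.29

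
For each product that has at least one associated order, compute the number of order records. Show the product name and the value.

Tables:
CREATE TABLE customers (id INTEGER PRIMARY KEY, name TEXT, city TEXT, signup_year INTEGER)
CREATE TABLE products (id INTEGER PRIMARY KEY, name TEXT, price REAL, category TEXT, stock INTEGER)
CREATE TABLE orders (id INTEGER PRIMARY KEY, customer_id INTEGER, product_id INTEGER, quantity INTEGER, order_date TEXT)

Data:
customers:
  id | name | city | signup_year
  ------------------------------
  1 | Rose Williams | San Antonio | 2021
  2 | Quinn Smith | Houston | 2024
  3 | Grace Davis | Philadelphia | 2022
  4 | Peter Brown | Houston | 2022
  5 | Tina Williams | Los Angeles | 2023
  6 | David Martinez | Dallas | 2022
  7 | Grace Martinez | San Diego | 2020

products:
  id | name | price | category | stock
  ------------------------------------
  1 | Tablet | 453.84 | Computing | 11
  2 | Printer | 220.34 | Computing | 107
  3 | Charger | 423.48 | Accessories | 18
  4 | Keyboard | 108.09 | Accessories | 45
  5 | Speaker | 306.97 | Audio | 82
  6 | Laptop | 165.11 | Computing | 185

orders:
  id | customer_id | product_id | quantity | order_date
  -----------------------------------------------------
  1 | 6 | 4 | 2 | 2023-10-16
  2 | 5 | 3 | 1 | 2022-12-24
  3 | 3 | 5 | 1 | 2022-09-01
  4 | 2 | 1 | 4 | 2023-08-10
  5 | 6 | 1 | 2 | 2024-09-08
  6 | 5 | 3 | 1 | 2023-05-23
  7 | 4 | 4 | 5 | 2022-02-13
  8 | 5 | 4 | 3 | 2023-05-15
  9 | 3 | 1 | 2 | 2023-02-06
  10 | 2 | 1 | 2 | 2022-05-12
SELECT p.name, COUNT(*) AS n FROM orders c JOIN products p ON c.product_id = p.id GROUP BY p.id, p.name

Execution result:
name | n
Tablet | 4
Charger | 2
Keyboard | 3
Speaker | 1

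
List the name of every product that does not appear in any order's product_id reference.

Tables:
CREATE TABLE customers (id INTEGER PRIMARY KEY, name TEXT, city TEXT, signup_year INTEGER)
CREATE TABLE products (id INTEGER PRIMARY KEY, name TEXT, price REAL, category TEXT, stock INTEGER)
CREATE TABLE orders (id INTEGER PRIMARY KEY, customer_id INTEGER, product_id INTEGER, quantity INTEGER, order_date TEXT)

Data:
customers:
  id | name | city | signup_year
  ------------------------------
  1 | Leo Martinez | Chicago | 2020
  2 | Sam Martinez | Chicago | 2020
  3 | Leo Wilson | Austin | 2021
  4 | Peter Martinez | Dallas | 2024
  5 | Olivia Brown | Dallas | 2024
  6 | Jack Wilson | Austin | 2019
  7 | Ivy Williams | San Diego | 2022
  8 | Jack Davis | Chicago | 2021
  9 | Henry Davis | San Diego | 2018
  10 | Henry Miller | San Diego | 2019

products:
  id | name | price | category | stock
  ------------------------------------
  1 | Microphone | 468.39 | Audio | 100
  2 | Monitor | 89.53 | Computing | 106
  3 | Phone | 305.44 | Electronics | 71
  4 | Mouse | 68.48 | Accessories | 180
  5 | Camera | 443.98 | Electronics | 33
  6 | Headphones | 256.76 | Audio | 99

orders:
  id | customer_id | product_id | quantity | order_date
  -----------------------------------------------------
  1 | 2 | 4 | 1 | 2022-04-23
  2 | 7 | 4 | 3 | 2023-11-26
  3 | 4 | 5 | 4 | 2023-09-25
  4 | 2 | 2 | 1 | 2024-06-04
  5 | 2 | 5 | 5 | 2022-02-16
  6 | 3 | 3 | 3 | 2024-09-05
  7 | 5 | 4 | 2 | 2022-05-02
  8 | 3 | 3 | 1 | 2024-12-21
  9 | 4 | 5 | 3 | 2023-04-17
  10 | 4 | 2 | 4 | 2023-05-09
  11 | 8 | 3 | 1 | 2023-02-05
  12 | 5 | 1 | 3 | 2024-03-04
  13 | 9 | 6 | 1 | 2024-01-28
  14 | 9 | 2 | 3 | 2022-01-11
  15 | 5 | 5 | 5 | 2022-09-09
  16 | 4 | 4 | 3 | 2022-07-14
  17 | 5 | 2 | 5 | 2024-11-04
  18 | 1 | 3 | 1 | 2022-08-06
SELECT p.name FROM products p LEFT JOIN orders c ON c.product_id = p.id WHERE c.id IS NULL

Execution result:
(no rows)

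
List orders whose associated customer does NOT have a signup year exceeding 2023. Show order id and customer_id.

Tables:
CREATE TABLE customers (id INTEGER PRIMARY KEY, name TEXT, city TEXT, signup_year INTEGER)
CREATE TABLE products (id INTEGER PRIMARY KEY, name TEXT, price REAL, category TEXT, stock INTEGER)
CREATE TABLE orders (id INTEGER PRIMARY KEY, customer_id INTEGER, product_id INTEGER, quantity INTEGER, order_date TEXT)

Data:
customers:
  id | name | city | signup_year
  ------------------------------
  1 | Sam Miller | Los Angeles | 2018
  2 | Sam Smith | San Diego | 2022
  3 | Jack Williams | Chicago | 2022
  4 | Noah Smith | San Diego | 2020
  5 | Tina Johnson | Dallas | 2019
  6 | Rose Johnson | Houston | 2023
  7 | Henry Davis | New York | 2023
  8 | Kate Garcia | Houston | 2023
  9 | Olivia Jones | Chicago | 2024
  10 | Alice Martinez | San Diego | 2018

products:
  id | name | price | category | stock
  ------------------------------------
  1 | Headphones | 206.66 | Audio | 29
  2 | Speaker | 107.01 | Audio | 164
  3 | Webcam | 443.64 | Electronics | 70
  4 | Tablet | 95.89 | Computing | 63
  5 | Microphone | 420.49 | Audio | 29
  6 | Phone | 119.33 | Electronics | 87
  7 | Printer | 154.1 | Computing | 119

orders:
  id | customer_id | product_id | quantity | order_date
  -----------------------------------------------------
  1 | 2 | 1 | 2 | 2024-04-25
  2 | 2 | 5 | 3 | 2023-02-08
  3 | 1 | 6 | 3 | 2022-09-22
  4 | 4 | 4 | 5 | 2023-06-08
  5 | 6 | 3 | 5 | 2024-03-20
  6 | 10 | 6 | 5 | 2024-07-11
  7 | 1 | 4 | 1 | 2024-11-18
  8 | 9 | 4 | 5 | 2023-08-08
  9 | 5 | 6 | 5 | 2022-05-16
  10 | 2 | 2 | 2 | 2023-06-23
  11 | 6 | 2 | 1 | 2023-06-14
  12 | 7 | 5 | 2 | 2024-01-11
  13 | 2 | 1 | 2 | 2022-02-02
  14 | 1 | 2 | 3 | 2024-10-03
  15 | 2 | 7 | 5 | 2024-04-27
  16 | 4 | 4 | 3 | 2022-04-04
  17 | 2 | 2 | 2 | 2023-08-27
SELECT id, customer_id FROM orders WHERE customer_id NOT IN (SELECT id FROM customers WHERE signup_year > 2023)

Execution result:
id | customer_id
1 | 2
2 | 2
3 | 1
4 | 4
5 | 6
6 | 10
7 | 1
9 | 5
10 | 2
11 | 6
12 | 7
13 | 2
14 | 1
15 | 2
16 | 4
17 | 2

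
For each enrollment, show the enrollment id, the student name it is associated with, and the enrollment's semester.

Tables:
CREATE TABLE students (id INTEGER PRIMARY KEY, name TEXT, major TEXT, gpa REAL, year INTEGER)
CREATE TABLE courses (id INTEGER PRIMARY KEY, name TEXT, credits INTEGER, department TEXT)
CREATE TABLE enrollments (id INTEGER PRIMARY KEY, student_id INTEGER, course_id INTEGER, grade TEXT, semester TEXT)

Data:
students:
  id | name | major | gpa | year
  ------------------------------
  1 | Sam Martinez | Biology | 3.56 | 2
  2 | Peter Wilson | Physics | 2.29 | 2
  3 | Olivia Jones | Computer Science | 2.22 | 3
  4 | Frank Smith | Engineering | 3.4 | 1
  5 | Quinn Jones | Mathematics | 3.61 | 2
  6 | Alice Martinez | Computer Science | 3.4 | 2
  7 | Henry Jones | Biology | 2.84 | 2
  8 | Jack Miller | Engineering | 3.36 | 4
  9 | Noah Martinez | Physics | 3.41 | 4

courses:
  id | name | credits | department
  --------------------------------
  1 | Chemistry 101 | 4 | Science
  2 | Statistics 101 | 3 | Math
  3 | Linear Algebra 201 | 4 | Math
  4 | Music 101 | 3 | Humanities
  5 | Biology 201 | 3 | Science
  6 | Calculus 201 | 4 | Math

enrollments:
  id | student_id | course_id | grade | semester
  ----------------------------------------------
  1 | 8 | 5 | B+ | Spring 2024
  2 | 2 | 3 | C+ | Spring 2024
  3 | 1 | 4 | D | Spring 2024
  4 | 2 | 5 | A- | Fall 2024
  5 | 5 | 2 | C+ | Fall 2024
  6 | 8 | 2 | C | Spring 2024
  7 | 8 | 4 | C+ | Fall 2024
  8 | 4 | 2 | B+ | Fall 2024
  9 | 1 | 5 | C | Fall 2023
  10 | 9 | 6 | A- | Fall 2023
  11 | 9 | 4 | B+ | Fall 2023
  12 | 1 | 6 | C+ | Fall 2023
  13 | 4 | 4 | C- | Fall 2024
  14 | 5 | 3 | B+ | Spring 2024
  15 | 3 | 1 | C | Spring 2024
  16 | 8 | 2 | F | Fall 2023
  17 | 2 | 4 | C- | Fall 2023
SELECT c.id, p.name AS student, c.semester FROM enrollments c JOIN students p ON c.student_id = p.id

Execution result:
id | student | semester
1 | Jack Miller | Spring 2024
2 | Peter Wilson | Spring 2024
3 | Sam Martinez | Spring 2024
4 | Peter Wilson | Fall 2024
5 | Quinn Jones | Fall 2024
6 | Jack Miller | Spring 2024
7 | Jack Miller | Fall 2024
8 | Frank Smith | Fall 2024
9 | Sam Martinez | Fall 2023
10 | Noah Martinez | Fall 2023
11 | Noah Martinez | Fall 2023
12 | Sam Martinez | Fall 2023
13 | Frank Smith | Fall 2024
14 | Quinn Jones | Spring 2024
15 | Olivia Jones | Spring 2024
16 | Jack Miller | Fall 2023
17 | Peter Wilson | Fall 2023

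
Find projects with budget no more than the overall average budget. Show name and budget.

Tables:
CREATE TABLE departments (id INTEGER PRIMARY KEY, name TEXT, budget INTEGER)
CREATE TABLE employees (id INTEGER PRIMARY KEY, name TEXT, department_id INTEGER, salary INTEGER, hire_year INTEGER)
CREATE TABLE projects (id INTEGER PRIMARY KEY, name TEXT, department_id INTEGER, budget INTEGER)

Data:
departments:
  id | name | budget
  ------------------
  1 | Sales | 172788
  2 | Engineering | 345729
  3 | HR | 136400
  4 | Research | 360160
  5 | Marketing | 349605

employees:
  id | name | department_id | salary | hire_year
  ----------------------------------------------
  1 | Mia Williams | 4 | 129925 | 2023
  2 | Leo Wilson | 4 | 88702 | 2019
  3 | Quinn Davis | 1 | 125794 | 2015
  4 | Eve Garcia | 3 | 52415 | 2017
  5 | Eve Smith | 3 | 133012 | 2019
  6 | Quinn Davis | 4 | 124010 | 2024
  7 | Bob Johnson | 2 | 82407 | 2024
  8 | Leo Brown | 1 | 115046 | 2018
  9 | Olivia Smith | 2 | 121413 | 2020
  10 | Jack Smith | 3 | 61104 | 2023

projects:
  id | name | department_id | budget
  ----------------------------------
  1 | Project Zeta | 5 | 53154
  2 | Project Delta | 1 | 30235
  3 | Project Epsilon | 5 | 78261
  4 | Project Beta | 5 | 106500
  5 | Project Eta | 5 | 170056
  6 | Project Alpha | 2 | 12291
SELECT name, budget FROM projects WHERE budget <= (SELECT AVG(budget) FROM projects)

Execution result:
name | budget
Project Zeta | 53154
Project Delta | 30235
Project Alpha | 12291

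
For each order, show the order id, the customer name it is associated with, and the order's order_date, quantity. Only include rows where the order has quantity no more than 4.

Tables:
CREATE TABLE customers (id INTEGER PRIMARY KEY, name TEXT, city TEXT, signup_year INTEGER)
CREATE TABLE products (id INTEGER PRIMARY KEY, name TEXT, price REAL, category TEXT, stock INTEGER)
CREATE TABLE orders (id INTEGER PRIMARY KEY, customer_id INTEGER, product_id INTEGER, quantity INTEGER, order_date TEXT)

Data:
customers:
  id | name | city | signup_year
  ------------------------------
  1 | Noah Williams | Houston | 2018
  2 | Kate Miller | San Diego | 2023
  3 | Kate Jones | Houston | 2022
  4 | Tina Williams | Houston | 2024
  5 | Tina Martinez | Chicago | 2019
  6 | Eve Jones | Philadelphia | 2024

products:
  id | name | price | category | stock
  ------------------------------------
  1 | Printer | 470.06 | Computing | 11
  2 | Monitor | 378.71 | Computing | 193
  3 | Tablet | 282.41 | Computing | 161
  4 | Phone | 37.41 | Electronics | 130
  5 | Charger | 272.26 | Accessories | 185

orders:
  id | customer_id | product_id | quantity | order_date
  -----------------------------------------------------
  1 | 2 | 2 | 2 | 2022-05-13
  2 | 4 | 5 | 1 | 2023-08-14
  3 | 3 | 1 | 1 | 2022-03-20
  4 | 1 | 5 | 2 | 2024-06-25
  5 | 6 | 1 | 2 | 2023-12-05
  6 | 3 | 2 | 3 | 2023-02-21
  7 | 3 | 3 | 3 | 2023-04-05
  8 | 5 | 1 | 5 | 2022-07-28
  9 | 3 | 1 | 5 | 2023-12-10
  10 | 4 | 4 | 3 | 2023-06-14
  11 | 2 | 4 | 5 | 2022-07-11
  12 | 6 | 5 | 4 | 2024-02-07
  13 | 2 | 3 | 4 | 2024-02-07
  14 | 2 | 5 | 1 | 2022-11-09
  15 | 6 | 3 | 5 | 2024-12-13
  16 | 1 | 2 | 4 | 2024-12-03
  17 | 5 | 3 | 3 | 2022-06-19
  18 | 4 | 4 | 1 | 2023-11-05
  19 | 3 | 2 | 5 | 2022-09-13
SELECT c.id, p.name AS customer, c.order_date, c.quantity FROM orders c JOIN customers p ON c.customer_id = p.id WHERE c.quantity <= 4

Execution result:
id | customer | order_date | quantity
1 | Kate Miller | 2022-05-13 | 2
2 | Tina Williams | 2023-08-14 | 1
3 | Kate Jones | 2022-03-20 | 1
4 | Noah Williams | 2024-06-25 | 2
5 | Eve Jones | 2023-12-05 | 2
6 | Kate Jones | 2023-02-21 | 3
7 | Kate Jones | 2023-04-05 | 3
10 | Tina Williams | 2023-06-14 | 3
12 | Eve Jones | 2024-02-07 | 4
13 | Kate Miller | 2024-02-07 | 4
14 | Kate Miller | 2022-11-09 | 1
16 | Noah Williams | 2024-12-03 | 4
17 | Tina Martinez | 2022-06-19 | 3
18 | Tina Williams | 2023-11-05 | 1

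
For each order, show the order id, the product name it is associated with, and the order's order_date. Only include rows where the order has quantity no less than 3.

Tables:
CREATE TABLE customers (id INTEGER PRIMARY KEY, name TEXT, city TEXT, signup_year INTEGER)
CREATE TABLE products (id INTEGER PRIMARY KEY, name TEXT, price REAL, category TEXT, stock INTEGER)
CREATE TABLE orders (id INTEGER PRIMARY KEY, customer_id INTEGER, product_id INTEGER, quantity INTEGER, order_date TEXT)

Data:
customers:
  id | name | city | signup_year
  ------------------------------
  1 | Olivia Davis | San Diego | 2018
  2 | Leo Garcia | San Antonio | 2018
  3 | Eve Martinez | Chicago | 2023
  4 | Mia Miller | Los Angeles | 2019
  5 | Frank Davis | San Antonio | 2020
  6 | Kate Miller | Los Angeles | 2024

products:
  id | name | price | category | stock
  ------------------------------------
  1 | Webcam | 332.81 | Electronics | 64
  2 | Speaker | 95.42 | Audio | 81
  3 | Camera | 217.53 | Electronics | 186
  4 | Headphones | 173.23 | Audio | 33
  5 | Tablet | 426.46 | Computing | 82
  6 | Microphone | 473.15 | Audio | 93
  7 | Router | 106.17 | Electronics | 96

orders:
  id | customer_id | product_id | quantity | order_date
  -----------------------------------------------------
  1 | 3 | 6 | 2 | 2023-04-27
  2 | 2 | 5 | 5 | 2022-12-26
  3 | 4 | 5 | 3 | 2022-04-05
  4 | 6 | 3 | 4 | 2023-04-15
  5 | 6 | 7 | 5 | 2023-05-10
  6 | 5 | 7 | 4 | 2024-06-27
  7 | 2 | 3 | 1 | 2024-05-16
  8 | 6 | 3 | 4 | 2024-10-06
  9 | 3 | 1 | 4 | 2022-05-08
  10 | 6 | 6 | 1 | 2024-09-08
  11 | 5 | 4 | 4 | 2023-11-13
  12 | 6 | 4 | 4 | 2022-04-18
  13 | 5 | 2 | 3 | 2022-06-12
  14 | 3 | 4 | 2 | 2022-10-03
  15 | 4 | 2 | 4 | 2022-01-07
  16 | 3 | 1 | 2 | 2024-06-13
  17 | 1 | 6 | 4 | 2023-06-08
SELECT c.id, p.name AS product, c.order_date FROM orders c JOIN products p ON c.product_id = p.id WHERE c.quantity >= 3

Execution result:
id | product | order_date
2 | Tablet | 2022-12-26
3 | Tablet | 2022-04-05
4 | Camera | 2023-04-15
5 | Router | 2023-05-10
6 | Router | 2024-06-27
8 | Camera | 2024-10-06
9 | Webcam | 2022-05-08
11 | Headphones | 2023-11-13
12 | Headphones | 2022-04-18
13 | Speaker | 2022-06-12
15 | Speaker | 2022-01-07
17 | Microphone | 2023-06-08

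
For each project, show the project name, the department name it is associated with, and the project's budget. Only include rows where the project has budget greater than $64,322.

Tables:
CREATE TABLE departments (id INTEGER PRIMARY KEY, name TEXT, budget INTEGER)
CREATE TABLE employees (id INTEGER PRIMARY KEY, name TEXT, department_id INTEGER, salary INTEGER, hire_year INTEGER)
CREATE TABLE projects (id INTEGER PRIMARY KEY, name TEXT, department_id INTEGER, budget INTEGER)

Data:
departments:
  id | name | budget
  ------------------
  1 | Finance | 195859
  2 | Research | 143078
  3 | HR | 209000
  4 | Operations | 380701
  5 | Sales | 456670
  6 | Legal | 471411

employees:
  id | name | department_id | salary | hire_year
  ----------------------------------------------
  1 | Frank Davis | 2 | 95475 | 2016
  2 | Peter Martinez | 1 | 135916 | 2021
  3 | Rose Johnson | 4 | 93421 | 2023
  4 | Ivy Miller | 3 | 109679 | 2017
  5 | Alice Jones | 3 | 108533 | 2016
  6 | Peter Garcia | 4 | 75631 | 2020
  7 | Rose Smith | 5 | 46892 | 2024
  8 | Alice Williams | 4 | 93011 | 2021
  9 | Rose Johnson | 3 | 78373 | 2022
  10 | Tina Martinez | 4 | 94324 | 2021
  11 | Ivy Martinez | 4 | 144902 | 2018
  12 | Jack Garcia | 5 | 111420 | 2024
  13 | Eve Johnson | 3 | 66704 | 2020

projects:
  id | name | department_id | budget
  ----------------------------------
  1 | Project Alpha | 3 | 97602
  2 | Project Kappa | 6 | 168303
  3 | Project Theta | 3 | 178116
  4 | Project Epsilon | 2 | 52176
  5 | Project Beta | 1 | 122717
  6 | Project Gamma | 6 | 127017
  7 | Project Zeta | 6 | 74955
SELECT c.name, p.name AS department, c.budget FROM projects c JOIN departments p ON c.department_id = p.id WHERE c.budget > 64322

Execution result:
name | department | budget
Project Alpha | HR | 97602
Project Kappa | Legal | 168303
Project Theta | HR | 178116
Project Beta | Finance | 122717
Project Gamma | Legal | 127017
Project Zeta | Legal | 74955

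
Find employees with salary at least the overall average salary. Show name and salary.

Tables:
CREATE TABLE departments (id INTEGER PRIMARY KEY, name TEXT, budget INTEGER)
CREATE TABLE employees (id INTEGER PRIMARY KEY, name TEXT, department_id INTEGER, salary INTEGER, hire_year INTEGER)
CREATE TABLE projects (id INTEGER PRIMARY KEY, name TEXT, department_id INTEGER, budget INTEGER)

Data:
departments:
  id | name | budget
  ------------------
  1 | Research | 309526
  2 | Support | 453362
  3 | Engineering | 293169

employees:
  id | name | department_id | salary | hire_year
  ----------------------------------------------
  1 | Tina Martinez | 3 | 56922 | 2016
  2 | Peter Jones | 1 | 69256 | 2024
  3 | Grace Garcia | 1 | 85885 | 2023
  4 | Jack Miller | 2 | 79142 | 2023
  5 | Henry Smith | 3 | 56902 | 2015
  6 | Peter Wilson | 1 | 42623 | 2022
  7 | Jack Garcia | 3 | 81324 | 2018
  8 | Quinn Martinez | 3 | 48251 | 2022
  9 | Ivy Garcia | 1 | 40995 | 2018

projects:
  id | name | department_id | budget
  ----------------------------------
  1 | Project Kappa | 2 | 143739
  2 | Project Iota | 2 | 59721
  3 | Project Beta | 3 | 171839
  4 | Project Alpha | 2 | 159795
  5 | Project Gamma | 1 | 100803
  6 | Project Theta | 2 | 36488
SELECT name, salary FROM employees WHERE salary >= (SELECT AVG(salary) FROM employees)

Execution result:
name | salary
Peter Jones | 69256
Grace Garcia | 85885
Jack Miller | 79142
Jack Garcia | 81324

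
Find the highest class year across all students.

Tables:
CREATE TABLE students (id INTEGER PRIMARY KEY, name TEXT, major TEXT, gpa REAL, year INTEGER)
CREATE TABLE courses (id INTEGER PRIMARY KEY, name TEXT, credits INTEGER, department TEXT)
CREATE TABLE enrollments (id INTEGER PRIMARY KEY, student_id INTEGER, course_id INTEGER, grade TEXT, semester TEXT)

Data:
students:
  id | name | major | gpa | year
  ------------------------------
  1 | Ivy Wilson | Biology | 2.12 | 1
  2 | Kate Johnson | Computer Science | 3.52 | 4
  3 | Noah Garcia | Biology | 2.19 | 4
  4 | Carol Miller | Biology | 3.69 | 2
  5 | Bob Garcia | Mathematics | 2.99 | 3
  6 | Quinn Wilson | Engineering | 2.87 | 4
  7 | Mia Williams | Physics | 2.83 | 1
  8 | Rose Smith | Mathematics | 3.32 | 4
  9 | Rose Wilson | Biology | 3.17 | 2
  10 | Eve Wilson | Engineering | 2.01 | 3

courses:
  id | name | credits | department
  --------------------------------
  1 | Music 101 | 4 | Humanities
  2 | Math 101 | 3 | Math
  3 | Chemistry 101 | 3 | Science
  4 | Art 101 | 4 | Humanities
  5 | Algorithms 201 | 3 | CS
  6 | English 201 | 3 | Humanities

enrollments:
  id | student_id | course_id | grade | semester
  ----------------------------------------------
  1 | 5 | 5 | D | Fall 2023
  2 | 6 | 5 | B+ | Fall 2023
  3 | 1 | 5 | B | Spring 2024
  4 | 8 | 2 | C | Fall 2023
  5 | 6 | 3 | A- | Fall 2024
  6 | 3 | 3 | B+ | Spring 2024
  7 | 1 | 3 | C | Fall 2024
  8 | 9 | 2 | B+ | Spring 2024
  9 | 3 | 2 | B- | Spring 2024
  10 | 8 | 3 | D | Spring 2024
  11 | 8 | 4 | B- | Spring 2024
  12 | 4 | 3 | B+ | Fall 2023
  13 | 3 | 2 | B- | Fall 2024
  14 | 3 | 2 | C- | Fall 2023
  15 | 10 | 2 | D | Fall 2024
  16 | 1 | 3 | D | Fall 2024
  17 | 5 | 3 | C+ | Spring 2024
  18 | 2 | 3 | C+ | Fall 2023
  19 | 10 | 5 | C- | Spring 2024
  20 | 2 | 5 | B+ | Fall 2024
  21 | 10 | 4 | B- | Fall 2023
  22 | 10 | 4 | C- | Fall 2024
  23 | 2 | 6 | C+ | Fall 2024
SELECT MAX(year) FROM students

Execution result:
4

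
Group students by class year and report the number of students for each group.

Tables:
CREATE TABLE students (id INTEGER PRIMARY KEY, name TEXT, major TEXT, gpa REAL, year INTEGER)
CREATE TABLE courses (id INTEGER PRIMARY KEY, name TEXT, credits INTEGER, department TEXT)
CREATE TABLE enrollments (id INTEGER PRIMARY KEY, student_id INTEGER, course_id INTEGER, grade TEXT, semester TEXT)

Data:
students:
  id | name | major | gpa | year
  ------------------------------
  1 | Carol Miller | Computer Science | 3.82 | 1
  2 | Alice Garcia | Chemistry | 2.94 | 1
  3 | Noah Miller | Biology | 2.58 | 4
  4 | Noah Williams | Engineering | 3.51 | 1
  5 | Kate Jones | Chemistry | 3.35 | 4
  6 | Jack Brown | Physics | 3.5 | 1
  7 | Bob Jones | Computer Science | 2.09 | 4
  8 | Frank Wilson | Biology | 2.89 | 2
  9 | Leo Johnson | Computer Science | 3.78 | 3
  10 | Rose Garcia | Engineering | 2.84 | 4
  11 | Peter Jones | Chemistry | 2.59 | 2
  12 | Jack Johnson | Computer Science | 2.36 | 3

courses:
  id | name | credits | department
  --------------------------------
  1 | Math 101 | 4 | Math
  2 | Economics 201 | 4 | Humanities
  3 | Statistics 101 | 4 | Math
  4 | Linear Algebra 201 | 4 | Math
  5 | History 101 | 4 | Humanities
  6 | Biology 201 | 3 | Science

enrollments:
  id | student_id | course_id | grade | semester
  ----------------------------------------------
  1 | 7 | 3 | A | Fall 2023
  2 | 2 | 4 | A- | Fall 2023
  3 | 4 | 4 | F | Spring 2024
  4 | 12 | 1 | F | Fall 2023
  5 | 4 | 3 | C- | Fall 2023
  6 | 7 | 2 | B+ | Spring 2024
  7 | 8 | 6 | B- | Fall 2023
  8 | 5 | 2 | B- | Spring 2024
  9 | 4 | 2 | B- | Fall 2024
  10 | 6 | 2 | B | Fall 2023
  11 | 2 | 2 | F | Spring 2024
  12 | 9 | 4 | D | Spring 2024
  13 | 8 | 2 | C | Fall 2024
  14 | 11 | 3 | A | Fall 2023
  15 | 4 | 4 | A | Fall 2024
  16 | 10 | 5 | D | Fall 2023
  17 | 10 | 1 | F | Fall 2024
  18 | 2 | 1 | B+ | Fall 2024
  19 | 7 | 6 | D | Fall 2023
SELECT year, COUNT(*) AS n FROM students GROUP BY year

Execution result:
year | n
1 | 4
2 | 2
3 | 2
4 | 4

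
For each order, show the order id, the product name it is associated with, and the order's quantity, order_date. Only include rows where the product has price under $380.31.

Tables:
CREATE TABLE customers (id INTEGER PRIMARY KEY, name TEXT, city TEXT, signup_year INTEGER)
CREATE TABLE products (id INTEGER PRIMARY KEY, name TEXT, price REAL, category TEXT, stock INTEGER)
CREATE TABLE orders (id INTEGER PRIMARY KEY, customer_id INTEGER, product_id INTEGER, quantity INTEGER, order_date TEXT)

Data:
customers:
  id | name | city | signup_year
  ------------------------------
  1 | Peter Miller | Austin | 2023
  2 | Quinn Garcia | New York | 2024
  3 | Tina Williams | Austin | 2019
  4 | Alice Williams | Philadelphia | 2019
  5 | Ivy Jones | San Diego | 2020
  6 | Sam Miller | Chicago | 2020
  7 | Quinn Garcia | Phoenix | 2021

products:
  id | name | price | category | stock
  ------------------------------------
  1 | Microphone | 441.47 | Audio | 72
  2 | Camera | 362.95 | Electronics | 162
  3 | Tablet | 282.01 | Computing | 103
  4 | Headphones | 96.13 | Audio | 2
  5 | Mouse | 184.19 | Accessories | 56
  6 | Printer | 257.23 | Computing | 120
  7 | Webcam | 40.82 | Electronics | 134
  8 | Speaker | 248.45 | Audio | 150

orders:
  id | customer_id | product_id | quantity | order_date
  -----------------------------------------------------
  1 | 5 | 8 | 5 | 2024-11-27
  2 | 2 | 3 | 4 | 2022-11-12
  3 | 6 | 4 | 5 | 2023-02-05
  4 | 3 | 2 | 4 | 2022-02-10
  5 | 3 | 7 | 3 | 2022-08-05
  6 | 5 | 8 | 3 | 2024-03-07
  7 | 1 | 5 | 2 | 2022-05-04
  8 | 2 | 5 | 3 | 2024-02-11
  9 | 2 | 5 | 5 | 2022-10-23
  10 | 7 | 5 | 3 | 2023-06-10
SELECT c.id, p.name AS product, c.quantity, c.order_date FROM orders c JOIN products p ON c.product_id = p.id WHERE p.price < 380.31

Execution result:
id | product | quantity | order_date
1 | Speaker | 5 | 2024-11-27
2 | Tablet | 4 | 2022-11-12
3 | Headphones | 5 | 2023-02-05
4 | Camera | 4 | 2022-02-10
5 | Webcam | 3 | 2022-08-05
6 | Speaker | 3 | 2024-03-07
7 | Mouse | 2 | 2022-05-04
8 | Mouse | 3 | 2024-02-11
9 | Mouse | 5 | 2022-10-23
10 | Mouse | 3 | 2023-06-10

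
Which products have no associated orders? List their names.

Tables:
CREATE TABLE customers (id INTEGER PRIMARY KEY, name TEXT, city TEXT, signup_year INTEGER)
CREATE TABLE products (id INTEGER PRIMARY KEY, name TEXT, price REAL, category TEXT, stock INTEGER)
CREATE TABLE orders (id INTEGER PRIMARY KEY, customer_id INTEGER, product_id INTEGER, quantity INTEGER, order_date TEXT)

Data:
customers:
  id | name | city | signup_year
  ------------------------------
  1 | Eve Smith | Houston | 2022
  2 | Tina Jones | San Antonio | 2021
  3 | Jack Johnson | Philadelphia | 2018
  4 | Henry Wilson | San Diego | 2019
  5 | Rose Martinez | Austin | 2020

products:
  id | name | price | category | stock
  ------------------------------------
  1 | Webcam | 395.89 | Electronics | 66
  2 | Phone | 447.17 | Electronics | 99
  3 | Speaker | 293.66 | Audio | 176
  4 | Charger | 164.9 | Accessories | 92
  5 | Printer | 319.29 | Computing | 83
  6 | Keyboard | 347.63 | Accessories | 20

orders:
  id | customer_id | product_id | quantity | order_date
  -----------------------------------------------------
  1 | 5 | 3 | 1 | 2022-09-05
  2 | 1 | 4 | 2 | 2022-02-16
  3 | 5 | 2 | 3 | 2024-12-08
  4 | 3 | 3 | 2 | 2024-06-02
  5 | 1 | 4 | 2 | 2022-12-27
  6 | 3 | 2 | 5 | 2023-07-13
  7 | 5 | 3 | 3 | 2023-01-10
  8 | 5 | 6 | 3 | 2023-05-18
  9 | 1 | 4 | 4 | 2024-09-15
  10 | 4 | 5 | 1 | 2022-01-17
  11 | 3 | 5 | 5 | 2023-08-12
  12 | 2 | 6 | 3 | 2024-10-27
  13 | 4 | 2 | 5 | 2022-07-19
SELECT p.name FROM products p LEFT JOIN orders c ON c.product_id = p.id WHERE c.id IS NULL

Execution result:
Webcam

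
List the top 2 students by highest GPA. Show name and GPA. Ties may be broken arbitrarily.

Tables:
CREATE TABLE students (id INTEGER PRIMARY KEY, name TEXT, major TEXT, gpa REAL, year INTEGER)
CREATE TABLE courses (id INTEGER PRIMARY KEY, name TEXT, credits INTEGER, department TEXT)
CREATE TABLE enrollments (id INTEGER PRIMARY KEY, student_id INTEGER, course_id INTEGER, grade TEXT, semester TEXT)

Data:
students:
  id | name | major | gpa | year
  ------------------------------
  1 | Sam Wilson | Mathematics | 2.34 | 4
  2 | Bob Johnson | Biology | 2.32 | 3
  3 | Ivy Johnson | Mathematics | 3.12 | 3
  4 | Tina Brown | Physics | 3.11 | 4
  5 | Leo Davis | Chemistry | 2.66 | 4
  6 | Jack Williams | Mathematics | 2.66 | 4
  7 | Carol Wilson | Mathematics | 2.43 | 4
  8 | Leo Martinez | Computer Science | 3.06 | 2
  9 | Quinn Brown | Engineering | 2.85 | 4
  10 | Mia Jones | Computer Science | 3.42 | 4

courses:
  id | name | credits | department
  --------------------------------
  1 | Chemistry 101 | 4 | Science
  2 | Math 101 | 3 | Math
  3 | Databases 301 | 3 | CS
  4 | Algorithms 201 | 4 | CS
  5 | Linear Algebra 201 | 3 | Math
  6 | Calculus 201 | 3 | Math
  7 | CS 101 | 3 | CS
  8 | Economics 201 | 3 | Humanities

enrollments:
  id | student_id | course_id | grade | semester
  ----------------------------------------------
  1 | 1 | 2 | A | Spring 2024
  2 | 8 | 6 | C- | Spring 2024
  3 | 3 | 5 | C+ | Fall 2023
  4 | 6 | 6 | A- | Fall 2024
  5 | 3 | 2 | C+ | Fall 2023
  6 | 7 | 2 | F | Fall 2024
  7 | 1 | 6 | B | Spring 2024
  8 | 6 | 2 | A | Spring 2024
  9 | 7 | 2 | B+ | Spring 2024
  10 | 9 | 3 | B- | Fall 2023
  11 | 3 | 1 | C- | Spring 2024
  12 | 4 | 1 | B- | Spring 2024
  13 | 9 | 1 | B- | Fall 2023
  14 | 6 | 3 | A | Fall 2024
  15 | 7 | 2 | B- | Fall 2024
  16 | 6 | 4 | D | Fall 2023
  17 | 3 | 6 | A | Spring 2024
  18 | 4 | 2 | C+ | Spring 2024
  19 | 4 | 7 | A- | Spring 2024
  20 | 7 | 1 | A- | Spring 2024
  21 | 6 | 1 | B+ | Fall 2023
SELECT name, gpa FROM students ORDER BY gpa DESC LIMIT 2

Execution result:
name | gpa
Mia Jones | 3.42
Ivy Johnson | 3.12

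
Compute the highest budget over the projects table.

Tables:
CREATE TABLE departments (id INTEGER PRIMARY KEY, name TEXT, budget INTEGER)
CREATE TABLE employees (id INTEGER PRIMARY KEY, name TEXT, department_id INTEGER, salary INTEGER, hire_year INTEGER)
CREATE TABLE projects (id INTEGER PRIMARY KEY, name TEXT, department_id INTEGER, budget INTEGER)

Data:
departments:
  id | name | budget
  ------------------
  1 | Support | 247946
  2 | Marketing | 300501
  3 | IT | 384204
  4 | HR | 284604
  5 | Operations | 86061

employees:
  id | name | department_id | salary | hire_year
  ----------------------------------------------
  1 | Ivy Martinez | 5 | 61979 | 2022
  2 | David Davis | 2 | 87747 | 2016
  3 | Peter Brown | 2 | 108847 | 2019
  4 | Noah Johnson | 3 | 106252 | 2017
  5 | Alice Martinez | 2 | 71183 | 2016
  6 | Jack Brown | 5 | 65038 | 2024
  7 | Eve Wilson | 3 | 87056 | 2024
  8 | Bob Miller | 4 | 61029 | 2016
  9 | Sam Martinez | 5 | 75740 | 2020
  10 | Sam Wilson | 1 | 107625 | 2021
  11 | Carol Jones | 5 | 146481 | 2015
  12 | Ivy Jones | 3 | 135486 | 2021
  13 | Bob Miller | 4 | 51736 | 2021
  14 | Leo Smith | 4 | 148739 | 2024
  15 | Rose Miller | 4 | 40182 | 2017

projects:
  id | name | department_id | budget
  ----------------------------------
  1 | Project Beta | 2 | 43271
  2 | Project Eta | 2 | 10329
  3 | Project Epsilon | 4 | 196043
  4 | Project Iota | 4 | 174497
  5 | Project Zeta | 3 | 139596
SELECT MAX(budget) FROM projects

Execution result:
196043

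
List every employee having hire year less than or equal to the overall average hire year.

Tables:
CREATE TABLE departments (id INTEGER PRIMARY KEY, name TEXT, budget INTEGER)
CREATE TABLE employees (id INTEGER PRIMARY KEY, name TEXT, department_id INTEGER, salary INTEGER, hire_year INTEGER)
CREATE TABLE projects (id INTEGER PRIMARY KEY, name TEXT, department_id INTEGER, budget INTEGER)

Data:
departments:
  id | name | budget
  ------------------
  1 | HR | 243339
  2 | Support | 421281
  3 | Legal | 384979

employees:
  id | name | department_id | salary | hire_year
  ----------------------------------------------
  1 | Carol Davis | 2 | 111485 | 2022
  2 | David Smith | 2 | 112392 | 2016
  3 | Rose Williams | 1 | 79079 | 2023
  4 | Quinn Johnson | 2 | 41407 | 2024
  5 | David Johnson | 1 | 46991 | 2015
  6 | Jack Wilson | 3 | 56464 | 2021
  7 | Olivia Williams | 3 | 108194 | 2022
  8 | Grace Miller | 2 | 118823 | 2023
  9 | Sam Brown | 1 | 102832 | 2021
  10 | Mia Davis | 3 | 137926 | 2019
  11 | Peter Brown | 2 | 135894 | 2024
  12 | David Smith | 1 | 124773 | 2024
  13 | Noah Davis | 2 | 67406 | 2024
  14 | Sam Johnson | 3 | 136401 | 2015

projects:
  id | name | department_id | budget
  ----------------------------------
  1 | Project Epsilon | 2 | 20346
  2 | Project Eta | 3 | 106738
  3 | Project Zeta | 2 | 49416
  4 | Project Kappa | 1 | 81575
SELECT name, hire_year FROM employees WHERE hire_year <= (SELECT AVG(hire_year) FROM employees)

Execution result:
name | hire_year
David Smith | 2016
David Johnson | 2015
Mia Davis | 2019
Sam Johnson | 2015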